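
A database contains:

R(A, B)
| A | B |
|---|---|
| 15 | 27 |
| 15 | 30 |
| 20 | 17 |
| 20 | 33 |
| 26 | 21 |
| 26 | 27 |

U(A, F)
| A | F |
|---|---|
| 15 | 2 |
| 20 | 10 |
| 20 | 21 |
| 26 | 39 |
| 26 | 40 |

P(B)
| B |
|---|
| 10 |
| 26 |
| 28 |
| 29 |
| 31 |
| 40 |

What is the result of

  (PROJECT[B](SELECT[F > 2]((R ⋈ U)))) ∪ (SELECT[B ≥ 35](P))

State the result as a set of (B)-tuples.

Natural join on A: {(15, 27, 2), (15, 30, 2), (20, 17, 10), (20, 17, 21), (20, 33, 10), (20, 33, 21), (26, 21, 39), (26, 21, 40), (26, 27, 39), (26, 27, 40)}
Selection F > 2: {(20, 17, 10), (20, 17, 21), (20, 33, 10), (20, 33, 21), (26, 21, 39), (26, 21, 40), (26, 27, 39), (26, 27, 40)}
Projecting to B (4 duplicate(s) eliminated): {17, 21, 27, 33}
Selection B ≥ 35: {40}
Union: {17, 21, 27, 33} with {40} → {17, 21, 27, 33, 40}

{17, 21, 27, 33, 40}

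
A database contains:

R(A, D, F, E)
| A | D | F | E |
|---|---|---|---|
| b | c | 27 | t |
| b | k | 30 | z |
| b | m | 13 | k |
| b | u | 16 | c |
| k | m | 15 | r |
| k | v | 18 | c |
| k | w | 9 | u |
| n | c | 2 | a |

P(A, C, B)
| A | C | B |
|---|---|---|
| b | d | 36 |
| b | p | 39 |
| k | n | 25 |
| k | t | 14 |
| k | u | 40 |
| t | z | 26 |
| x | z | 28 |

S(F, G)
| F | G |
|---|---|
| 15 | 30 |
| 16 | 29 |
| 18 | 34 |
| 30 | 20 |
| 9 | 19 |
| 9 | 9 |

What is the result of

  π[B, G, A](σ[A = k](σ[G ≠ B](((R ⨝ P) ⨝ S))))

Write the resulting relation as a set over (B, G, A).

{(14, 19, k), (14, 30, k), (14, 34, k), (14, 9, k), (25, 19, k), (25, 30, k), (25, 34, k), (25, 9, k), (40, 19, k), (40, 30, k), (40, 34, k), (40, 9, k)}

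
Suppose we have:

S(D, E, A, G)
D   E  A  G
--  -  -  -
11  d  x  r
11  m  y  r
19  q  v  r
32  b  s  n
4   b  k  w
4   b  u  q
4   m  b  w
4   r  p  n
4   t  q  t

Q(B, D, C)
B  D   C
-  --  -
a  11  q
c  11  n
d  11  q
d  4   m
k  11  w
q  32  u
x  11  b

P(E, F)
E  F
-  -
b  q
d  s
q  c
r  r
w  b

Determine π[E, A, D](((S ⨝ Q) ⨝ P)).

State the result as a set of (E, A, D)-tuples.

S ⋈ Q (natural join on D): {(11, d, x, r, a, q), (11, d, x, r, c, n), (11, d, x, r, d, q), (11, d, x, r, k, w), (11, d, x, r, x, b), (11, m, y, r, a, q), (11, m, y, r, c, n), (11, m, y, r, d, q), (11, m, y, r, k, w), (11, m, y, r, x, b), (32, b, s, n, q, u), (4, b, k, w, d, m), (4, b, u, q, d, m), (4, m, b, w, d, m), (4, r, p, n, d, m), (4, t, q, t, d, m)}
(S ⨝ Q) ⋈ P (natural join on E): {(11, d, x, r, a, q, s), (11, d, x, r, c, n, s), (11, d, x, r, d, q, s), (11, d, x, r, k, w, s), (11, d, x, r, x, b, s), (32, b, s, n, q, u, q), (4, b, k, w, d, m, q), (4, b, u, q, d, m, q), (4, r, p, n, d, m, r)}
Projecting to E, A, D (4 duplicate(s) eliminated): {(b, k, 4), (b, s, 32), (b, u, 4), (d, x, 11), (r, p, 4)}

{(b, k, 4), (b, s, 32), (b, u, 4), (d, x, 11), (r, p, 4)}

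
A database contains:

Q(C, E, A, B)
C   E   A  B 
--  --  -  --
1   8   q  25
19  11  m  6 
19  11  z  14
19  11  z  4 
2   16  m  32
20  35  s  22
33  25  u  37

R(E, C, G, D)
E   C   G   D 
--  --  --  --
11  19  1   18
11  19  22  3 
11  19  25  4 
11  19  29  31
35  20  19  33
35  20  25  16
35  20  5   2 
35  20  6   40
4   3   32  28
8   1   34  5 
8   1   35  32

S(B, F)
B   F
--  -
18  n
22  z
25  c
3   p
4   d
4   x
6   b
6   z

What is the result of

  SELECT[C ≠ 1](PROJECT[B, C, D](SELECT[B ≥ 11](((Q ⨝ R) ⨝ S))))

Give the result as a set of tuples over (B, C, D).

Natural join on C, E: {(1, 8, q, 25, 34, 5), (1, 8, q, 25, 35, 32), (19, 11, m, 6, 1, 18), (19, 11, m, 6, 22, 3), (19, 11, m, 6, 25, 4), (19, 11, m, 6, 29, 31), (19, 11, z, 14, 1, 18), (19, 11, z, 14, 22, 3), (19, 11, z, 14, 25, 4), (19, 11, z, 14, 29, 31), (19, 11, z, 4, 1, 18), (19, 11, z, 4, 22, 3), (19, 11, z, 4, 25, 4), (19, 11, z, 4, 29, 31), (20, 35, s, 22, 19, 33), (20, 35, s, 22, 25, 16), (20, 35, s, 22, 5, 2), (20, 35, s, 22, 6, 40)}
Natural join on B: {(1, 8, q, 25, 34, 5, c), (1, 8, q, 25, 35, 32, c), (19, 11, m, 6, 1, 18, b), (19, 11, m, 6, 1, 18, z), (19, 11, m, 6, 22, 3, b), (19, 11, m, 6, 22, 3, z), (19, 11, m, 6, 25, 4, b), (19, 11, m, 6, 25, 4, z), (19, 11, m, 6, 29, 31, b), (19, 11, m, 6, 29, 31, z), (19, 11, z, 4, 1, 18, d), (19, 11, z, 4, 1, 18, x), (19, 11, z, 4, 22, 3, d), (19, 11, z, 4, 22, 3, x), (19, 11, z, 4, 25, 4, d), (19, 11, z, 4, 25, 4, x), (19, 11, z, 4, 29, 31, d), (19, 11, z, 4, 29, 31, x), (20, 35, s, 22, 19, 33, z), (20, 35, s, 22, 25, 16, z), (20, 35, s, 22, 5, 2, z), (20, 35, s, 22, 6, 40, z)}
σ[B ≥ 11]: keep tuples satisfying B ≥ 11 → {(1, 8, q, 25, 34, 5, c), (1, 8, q, 25, 35, 32, c), (20, 35, s, 22, 19, 33, z), (20, 35, s, 22, 25, 16, z), (20, 35, s, 22, 5, 2, z), (20, 35, s, 22, 6, 40, z)}
π_{B, C, D} gives {(22, 20, 16), (22, 20, 2), (22, 20, 33), (22, 20, 40), (25, 1, 32), (25, 1, 5)}.
σ[C ≠ 1]: keep tuples satisfying C ≠ 1 → {(22, 20, 16), (22, 20, 2), (22, 20, 33), (22, 20, 40)}

{(22, 20, 16), (22, 20, 2), (22, 20, 33), (22, 20, 40)}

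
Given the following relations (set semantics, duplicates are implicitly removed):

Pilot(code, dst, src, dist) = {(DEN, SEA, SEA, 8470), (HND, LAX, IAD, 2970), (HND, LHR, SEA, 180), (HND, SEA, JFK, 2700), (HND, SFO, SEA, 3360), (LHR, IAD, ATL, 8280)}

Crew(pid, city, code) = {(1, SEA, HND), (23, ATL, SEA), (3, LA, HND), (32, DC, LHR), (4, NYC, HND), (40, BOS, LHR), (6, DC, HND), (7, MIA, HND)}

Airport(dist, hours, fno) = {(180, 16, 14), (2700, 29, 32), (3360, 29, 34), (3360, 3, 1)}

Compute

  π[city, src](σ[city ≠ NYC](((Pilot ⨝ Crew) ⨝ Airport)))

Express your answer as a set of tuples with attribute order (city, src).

{(DC, JFK), (DC, SEA), (LA, JFK), (LA, SEA), (MIA, JFK), (MIA, SEA), (SEA, JFK), (SEA, SEA)}

Natural join on code: {(HND, LAX, IAD, 2970, 1, SEA), (HND, LAX, IAD, 2970, 3, LA), (HND, LAX, IAD, 2970, 4, NYC), (HND, LAX, IAD, 2970, 6, DC), (HND, LAX, IAD, 2970, 7, MIA), (HND, LHR, SEA, 180, 1, SEA), (HND, LHR, SEA, 180, 3, LA), (HND, LHR, SEA, 180, 4, NYC), (HND, LHR, SEA, 180, 6, DC), (HND, LHR, SEA, 180, 7, MIA), (HND, SEA, JFK, 2700, 1, SEA), (HND, SEA, JFK, 2700, 3, LA), (HND, SEA, JFK, 2700, 4, NYC), (HND, SEA, JFK, 2700, 6, DC), (HND, SEA, JFK, 2700, 7, MIA), (HND, SFO, SEA, 3360, 1, SEA), (HND, SFO, SEA, 3360, 3, LA), (HND, SFO, SEA, 3360, 4, NYC), (HND, SFO, SEA, 3360, 6, DC), (HND, SFO, SEA, 3360, 7, MIA), (LHR, IAD, ATL, 8280, 32, DC), (LHR, IAD, ATL, 8280, 40, BOS)}
Natural join on dist: {(HND, LHR, SEA, 180, 1, SEA, 16, 14), (HND, LHR, SEA, 180, 3, LA, 16, 14), (HND, LHR, SEA, 180, 4, NYC, 16, 14), (HND, LHR, SEA, 180, 6, DC, 16, 14), (HND, LHR, SEA, 180, 7, MIA, 16, 14), (HND, SEA, JFK, 2700, 1, SEA, 29, 32), (HND, SEA, JFK, 2700, 3, LA, 29, 32), (HND, SEA, JFK, 2700, 4, NYC, 29, 32), (HND, SEA, JFK, 2700, 6, DC, 29, 32), (HND, SEA, JFK, 2700, 7, MIA, 29, 32), (HND, SFO, SEA, 3360, 1, SEA, 29, 34), (HND, SFO, SEA, 3360, 1, SEA, 3, 1), (HND, SFO, SEA, 3360, 3, LA, 29, 34), (HND, SFO, SEA, 3360, 3, LA, 3, 1), (HND, SFO, SEA, 3360, 4, NYC, 29, 34), (HND, SFO, SEA, 3360, 4, NYC, 3, 1), (HND, SFO, SEA, 3360, 6, DC, 29, 34), (HND, SFO, SEA, 3360, 6, DC, 3, 1), (HND, SFO, SEA, 3360, 7, MIA, 29, 34), (HND, SFO, SEA, 3360, 7, MIA, 3, 1)}
Apply σ_{city ≠ NYC}; surviving tuples: {(HND, LHR, SEA, 180, 1, SEA, 16, 14), (HND, LHR, SEA, 180, 3, LA, 16, 14), (HND, LHR, SEA, 180, 6, DC, 16, 14), (HND, LHR, SEA, 180, 7, MIA, 16, 14), (HND, SEA, JFK, 2700, 1, SEA, 29, 32), (HND, SEA, JFK, 2700, 3, LA, 29, 32), (HND, SEA, JFK, 2700, 6, DC, 29, 32), (HND, SEA, JFK, 2700, 7, MIA, 29, 32), (HND, SFO, SEA, 3360, 1, SEA, 29, 34), (HND, SFO, SEA, 3360, 1, SEA, 3, 1), (HND, SFO, SEA, 3360, 3, LA, 29, 34), (HND, SFO, SEA, 3360, 3, LA, 3, 1), (HND, SFO, SEA, 3360, 6, DC, 29, 34), (HND, SFO, SEA, 3360, 6, DC, 3, 1), (HND, SFO, SEA, 3360, 7, MIA, 29, 34), (HND, SFO, SEA, 3360, 7, MIA, 3, 1)}
π[city, src]: project onto (city, src) (8 duplicate(s) eliminated) → {(DC, JFK), (DC, SEA), (LA, JFK), (LA, SEA), (MIA, JFK), (MIA, SEA), (SEA, JFK), (SEA, SEA)}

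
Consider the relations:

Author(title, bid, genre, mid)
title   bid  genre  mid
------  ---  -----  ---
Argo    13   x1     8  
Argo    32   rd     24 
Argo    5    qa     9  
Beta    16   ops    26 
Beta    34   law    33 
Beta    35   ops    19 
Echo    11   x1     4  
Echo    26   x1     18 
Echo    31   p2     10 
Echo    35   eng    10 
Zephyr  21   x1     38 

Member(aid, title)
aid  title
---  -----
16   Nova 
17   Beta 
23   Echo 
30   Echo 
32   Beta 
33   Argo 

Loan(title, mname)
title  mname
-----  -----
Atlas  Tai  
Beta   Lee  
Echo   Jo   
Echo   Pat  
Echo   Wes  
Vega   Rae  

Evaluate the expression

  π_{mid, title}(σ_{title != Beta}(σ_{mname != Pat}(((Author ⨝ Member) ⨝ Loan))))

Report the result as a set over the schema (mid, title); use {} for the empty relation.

{(10, Echo), (18, Echo), (4, Echo)}

Joining Author and Member on title yields {(Argo, 13, x1, 8, 33), (Argo, 32, rd, 24, 33), (Argo, 5, qa, 9, 33), (Beta, 16, ops, 26, 17), (Beta, 16, ops, 26, 32), (Beta, 34, law, 33, 17), (Beta, 34, law, 33, 32), (Beta, 35, ops, 19, 17), (Beta, 35, ops, 19, 32), (Echo, 11, x1, 4, 23), (Echo, 11, x1, 4, 30), (Echo, 26, x1, 18, 23), (Echo, 26, x1, 18, 30), (Echo, 31, p2, 10, 23), (Echo, 31, p2, 10, 30), (Echo, 35, eng, 10, 23), (Echo, 35, eng, 10, 30)}.
Joining (Author ⨝ Member) and Loan on title yields {(Beta, 16, ops, 26, 17, Lee), (Beta, 16, ops, 26, 32, Lee), (Beta, 34, law, 33, 17, Lee), (Beta, 34, law, 33, 32, Lee), (Beta, 35, ops, 19, 17, Lee), (Beta, 35, ops, 19, 32, Lee), (Echo, 11, x1, 4, 23, Jo), (Echo, 11, x1, 4, 23, Pat), (Echo, 11, x1, 4, 23, Wes), (Echo, 11, x1, 4, 30, Jo), (Echo, 11, x1, 4, 30, Pat), (Echo, 11, x1, 4, 30, Wes), (Echo, 26, x1, 18, 23, Jo), (Echo, 26, x1, 18, 23, Pat), (Echo, 26, x1, 18, 23, Wes), (Echo, 26, x1, 18, 30, Jo), (Echo, 26, x1, 18, 30, Pat), (Echo, 26, x1, 18, 30, Wes), (Echo, 31, p2, 10, 23, Jo), (Echo, 31, p2, 10, 23, Pat), (Echo, 31, p2, 10, 23, Wes), (Echo, 31, p2, 10, 30, Jo), (Echo, 31, p2, 10, 30, Pat), (Echo, 31, p2, 10, 30, Wes), (Echo, 35, eng, 10, 23, Jo), (Echo, 35, eng, 10, 23, Pat), (Echo, 35, eng, 10, 23, Wes), (Echo, 35, eng, 10, 30, Jo), (Echo, 35, eng, 10, 30, Pat), (Echo, 35, eng, 10, 30, Wes)}.
σ[mname != Pat]: keep tuples satisfying mname != Pat → {(Beta, 16, ops, 26, 17, Lee), (Beta, 16, ops, 26, 32, Lee), (Beta, 34, law, 33, 17, Lee), (Beta, 34, law, 33, 32, Lee), (Beta, 35, ops, 19, 17, Lee), (Beta, 35, ops, 19, 32, Lee), (Echo, 11, x1, 4, 23, Jo), (Echo, 11, x1, 4, 23, Wes), (Echo, 11, x1, 4, 30, Jo), (Echo, 11, x1, 4, 30, Wes), (Echo, 26, x1, 18, 23, Jo), (Echo, 26, x1, 18, 23, Wes), (Echo, 26, x1, 18, 30, Jo), (Echo, 26, x1, 18, 30, Wes), (Echo, 31, p2, 10, 23, Jo), (Echo, 31, p2, 10, 23, Wes), (Echo, 31, p2, 10, 30, Jo), (Echo, 31, p2, 10, 30, Wes), (Echo, 35, eng, 10, 23, Jo), (Echo, 35, eng, 10, 23, Wes), (Echo, 35, eng, 10, 30, Jo), (Echo, 35, eng, 10, 30, Wes)}
σ[title != Beta]: keep tuples satisfying title != Beta → {(Echo, 11, x1, 4, 23, Jo), (Echo, 11, x1, 4, 23, Wes), (Echo, 11, x1, 4, 30, Jo), (Echo, 11, x1, 4, 30, Wes), (Echo, 26, x1, 18, 23, Jo), (Echo, 26, x1, 18, 23, Wes), (Echo, 26, x1, 18, 30, Jo), (Echo, 26, x1, 18, 30, Wes), (Echo, 31, p2, 10, 23, Jo), (Echo, 31, p2, 10, 23, Wes), (Echo, 31, p2, 10, 30, Jo), (Echo, 31, p2, 10, 30, Wes), (Echo, 35, eng, 10, 23, Jo), (Echo, 35, eng, 10, 23, Wes), (Echo, 35, eng, 10, 30, Jo), (Echo, 35, eng, 10, 30, Wes)}
Projecting to mid, title (13 duplicate(s) eliminated): {(10, Echo), (18, Echo), (4, Echo)}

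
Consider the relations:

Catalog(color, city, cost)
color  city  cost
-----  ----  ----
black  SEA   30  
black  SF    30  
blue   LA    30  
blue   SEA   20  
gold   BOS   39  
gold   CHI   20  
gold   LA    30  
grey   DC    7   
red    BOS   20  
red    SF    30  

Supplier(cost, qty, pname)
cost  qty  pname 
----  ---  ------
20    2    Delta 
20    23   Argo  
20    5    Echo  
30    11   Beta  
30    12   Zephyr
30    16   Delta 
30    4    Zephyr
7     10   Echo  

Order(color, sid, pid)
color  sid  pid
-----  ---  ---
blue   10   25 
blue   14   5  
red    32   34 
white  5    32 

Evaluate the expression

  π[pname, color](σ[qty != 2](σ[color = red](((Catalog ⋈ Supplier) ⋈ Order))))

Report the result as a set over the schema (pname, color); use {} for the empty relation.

Catalog ⋈ Supplier (natural join on cost): {(black, SEA, 30, 11, Beta), (black, SEA, 30, 12, Zephyr), (black, SEA, 30, 16, Delta), (black, SEA, 30, 4, Zephyr), (black, SF, 30, 11, Beta), (black, SF, 30, 12, Zephyr), (black, SF, 30, 16, Delta), (black, SF, 30, 4, Zephyr), (blue, LA, 30, 11, Beta), (blue, LA, 30, 12, Zephyr), (blue, LA, 30, 16, Delta), (blue, LA, 30, 4, Zephyr), (blue, SEA, 20, 2, Delta), (blue, SEA, 20, 23, Argo), (blue, SEA, 20, 5, Echo), (gold, CHI, 20, 2, Delta), (gold, CHI, 20, 23, Argo), (gold, CHI, 20, 5, Echo), (gold, LA, 30, 11, Beta), (gold, LA, 30, 12, Zephyr), (gold, LA, 30, 16, Delta), (gold, LA, 30, 4, Zephyr), (grey, DC, 7, 10, Echo), (red, BOS, 20, 2, Delta), (red, BOS, 20, 23, Argo), (red, BOS, 20, 5, Echo), (red, SF, 30, 11, Beta), (red, SF, 30, 12, Zephyr), (red, SF, 30, 16, Delta), (red, SF, 30, 4, Zephyr)}
(Catalog ⋈ Supplier) ⋈ Order (natural join on color): {(blue, LA, 30, 11, Beta, 10, 25), (blue, LA, 30, 11, Beta, 14, 5), (blue, LA, 30, 12, Zephyr, 10, 25), (blue, LA, 30, 12, Zephyr, 14, 5), (blue, LA, 30, 16, Delta, 10, 25), (blue, LA, 30, 16, Delta, 14, 5), (blue, LA, 30, 4, Zephyr, 10, 25), (blue, LA, 30, 4, Zephyr, 14, 5), (blue, SEA, 20, 2, Delta, 10, 25), (blue, SEA, 20, 2, Delta, 14, 5), (blue, SEA, 20, 23, Argo, 10, 25), (blue, SEA, 20, 23, Argo, 14, 5), (blue, SEA, 20, 5, Echo, 10, 25), (blue, SEA, 20, 5, Echo, 14, 5), (red, BOS, 20, 2, Delta, 32, 34), (red, BOS, 20, 23, Argo, 32, 34), (red, BOS, 20, 5, Echo, 32, 34), (red, SF, 30, 11, Beta, 32, 34), (red, SF, 30, 12, Zephyr, 32, 34), (red, SF, 30, 16, Delta, 32, 34), (red, SF, 30, 4, Zephyr, 32, 34)}
Selection color = red: {(red, BOS, 20, 2, Delta, 32, 34), (red, BOS, 20, 23, Argo, 32, 34), (red, BOS, 20, 5, Echo, 32, 34), (red, SF, 30, 11, Beta, 32, 34), (red, SF, 30, 12, Zephyr, 32, 34), (red, SF, 30, 16, Delta, 32, 34), (red, SF, 30, 4, Zephyr, 32, 34)}
Selection qty != 2: {(red, BOS, 20, 23, Argo, 32, 34), (red, BOS, 20, 5, Echo, 32, 34), (red, SF, 30, 11, Beta, 32, 34), (red, SF, 30, 12, Zephyr, 32, 34), (red, SF, 30, 16, Delta, 32, 34), (red, SF, 30, 4, Zephyr, 32, 34)}
Keep only column(s) pname, color (1 duplicate(s) eliminated): {(Argo, red), (Beta, red), (Delta, red), (Echo, red), (Zephyr, red)}

{(Argo, red), (Beta, red), (Delta, red), (Echo, red), (Zephyr, red)}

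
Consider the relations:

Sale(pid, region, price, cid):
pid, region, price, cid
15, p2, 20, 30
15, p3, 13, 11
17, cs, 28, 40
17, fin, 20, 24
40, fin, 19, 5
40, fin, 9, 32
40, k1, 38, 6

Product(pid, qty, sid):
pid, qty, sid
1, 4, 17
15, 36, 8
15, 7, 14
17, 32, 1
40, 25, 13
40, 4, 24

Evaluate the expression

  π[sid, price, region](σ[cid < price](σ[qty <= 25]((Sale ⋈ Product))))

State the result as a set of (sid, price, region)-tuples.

{(13, 19, fin), (13, 38, k1), (14, 13, p3), (24, 19, fin), (24, 38, k1)}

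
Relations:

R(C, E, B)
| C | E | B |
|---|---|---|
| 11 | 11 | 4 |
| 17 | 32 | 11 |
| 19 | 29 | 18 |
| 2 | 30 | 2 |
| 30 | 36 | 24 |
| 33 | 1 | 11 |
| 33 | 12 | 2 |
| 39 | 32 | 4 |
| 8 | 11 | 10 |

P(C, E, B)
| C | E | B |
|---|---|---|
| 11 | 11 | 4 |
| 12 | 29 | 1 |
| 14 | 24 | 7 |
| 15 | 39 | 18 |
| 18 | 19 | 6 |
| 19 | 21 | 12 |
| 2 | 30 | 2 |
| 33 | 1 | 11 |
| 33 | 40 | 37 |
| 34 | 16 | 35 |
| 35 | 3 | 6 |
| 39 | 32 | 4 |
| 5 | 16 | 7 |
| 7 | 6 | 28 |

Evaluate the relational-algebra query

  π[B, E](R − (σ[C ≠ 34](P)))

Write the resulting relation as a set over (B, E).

σ[C ≠ 34]: keep tuples satisfying C ≠ 34 → {(11, 11, 4), (12, 29, 1), (14, 24, 7), (15, 39, 18), (18, 19, 6), (19, 21, 12), (2, 30, 2), (33, 1, 11), (33, 40, 37), (35, 3, 6), (39, 32, 4), (5, 16, 7), (7, 6, 28)}
Set difference of the two operands is {(17, 32, 11), (19, 29, 18), (30, 36, 24), (33, 12, 2), (8, 11, 10)}.
Projecting to B, E: {(10, 11), (11, 32), (18, 29), (2, 12), (24, 36)}

{(10, 11), (11, 32), (18, 29), (2, 12), (24, 36)}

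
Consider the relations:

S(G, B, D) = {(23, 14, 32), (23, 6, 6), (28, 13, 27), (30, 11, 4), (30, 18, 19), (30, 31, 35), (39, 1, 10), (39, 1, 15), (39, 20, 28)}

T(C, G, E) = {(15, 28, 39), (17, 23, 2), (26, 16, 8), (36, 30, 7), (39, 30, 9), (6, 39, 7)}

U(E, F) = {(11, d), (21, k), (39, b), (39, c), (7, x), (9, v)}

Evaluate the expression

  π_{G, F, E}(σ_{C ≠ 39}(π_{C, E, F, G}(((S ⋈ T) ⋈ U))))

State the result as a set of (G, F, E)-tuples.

Natural join on G: {(23, 14, 32, 17, 2), (23, 6, 6, 17, 2), (28, 13, 27, 15, 39), (30, 11, 4, 36, 7), (30, 11, 4, 39, 9), (30, 18, 19, 36, 7), (30, 18, 19, 39, 9), (30, 31, 35, 36, 7), (30, 31, 35, 39, 9), (39, 1, 10, 6, 7), (39, 1, 15, 6, 7), (39, 20, 28, 6, 7)}
Natural join on E: {(28, 13, 27, 15, 39, b), (28, 13, 27, 15, 39, c), (30, 11, 4, 36, 7, x), (30, 11, 4, 39, 9, v), (30, 18, 19, 36, 7, x), (30, 18, 19, 39, 9, v), (30, 31, 35, 36, 7, x), (30, 31, 35, 39, 9, v), (39, 1, 10, 6, 7, x), (39, 1, 15, 6, 7, x), (39, 20, 28, 6, 7, x)}
Keep only column(s) C, E, F, G (6 duplicate(s) eliminated): {(15, 39, b, 28), (15, 39, c, 28), (36, 7, x, 30), (39, 9, v, 30), (6, 7, x, 39)}
σ[C ≠ 39]: keep tuples satisfying C ≠ 39 → {(15, 39, b, 28), (15, 39, c, 28), (36, 7, x, 30), (6, 7, x, 39)}
Keep only column(s) G, F, E: {(28, b, 39), (28, c, 39), (30, x, 7), (39, x, 7)}

{(28, b, 39), (28, c, 39), (30, x, 7), (39, x, 7)}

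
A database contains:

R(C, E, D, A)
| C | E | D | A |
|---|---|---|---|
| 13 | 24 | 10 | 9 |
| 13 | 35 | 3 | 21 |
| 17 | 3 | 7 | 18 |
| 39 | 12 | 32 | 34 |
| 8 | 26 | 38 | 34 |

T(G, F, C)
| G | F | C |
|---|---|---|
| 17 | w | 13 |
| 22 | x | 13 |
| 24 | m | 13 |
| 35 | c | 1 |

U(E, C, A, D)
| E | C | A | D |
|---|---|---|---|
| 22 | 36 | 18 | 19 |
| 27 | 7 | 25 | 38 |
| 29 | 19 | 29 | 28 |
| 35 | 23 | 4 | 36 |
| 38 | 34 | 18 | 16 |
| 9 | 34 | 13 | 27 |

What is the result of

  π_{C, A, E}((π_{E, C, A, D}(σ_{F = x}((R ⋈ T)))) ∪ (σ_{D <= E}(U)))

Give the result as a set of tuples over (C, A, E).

{(13, 21, 35), (13, 9, 24), (19, 29, 29), (34, 18, 38), (36, 18, 22)}

Natural join on C: {(13, 24, 10, 9, 17, w), (13, 24, 10, 9, 22, x), (13, 24, 10, 9, 24, m), (13, 35, 3, 21, 17, w), (13, 35, 3, 21, 22, x), (13, 35, 3, 21, 24, m)}
Selection F = x: {(13, 24, 10, 9, 22, x), (13, 35, 3, 21, 22, x)}
Projecting to E, C, A, D: {(24, 13, 9, 10), (35, 13, 21, 3)}
Selection D <= E: {(22, 36, 18, 19), (29, 19, 29, 28), (38, 34, 18, 16)}
Set union of the two operands is {(22, 36, 18, 19), (24, 13, 9, 10), (29, 19, 29, 28), (35, 13, 21, 3), (38, 34, 18, 16)}.
Projecting to C, A, E: {(13, 21, 35), (13, 9, 24), (19, 29, 29), (34, 18, 38), (36, 18, 22)}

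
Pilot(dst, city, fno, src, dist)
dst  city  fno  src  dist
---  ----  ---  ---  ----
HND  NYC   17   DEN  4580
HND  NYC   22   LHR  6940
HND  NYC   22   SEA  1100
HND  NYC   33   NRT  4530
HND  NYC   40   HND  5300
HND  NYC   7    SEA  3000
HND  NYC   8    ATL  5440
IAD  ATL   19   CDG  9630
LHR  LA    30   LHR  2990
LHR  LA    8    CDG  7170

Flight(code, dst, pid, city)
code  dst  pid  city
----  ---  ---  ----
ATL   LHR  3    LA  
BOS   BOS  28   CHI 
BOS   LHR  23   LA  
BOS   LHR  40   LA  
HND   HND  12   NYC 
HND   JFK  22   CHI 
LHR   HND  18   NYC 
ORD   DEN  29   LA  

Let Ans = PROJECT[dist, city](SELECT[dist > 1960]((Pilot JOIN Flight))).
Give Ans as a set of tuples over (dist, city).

Natural join on dst, city: {(HND, NYC, 17, DEN, 4580, HND, 12), (HND, NYC, 17, DEN, 4580, LHR, 18), (HND, NYC, 22, LHR, 6940, HND, 12), (HND, NYC, 22, LHR, 6940, LHR, 18), (HND, NYC, 22, SEA, 1100, HND, 12), (HND, NYC, 22, SEA, 1100, LHR, 18), (HND, NYC, 33, NRT, 4530, HND, 12), (HND, NYC, 33, NRT, 4530, LHR, 18), (HND, NYC, 40, HND, 5300, HND, 12), (HND, NYC, 40, HND, 5300, LHR, 18), (HND, NYC, 7, SEA, 3000, HND, 12), (HND, NYC, 7, SEA, 3000, LHR, 18), (HND, NYC, 8, ATL, 5440, HND, 12), (HND, NYC, 8, ATL, 5440, LHR, 18), (LHR, LA, 30, LHR, 2990, ATL, 3), (LHR, LA, 30, LHR, 2990, BOS, 23), (LHR, LA, 30, LHR, 2990, BOS, 40), (LHR, LA, 8, CDG, 7170, ATL, 3), (LHR, LA, 8, CDG, 7170, BOS, 23), (LHR, LA, 8, CDG, 7170, BOS, 40)}
Apply σ_{dist > 1960}; surviving tuples: {(HND, NYC, 17, DEN, 4580, HND, 12), (HND, NYC, 17, DEN, 4580, LHR, 18), (HND, NYC, 22, LHR, 6940, HND, 12), (HND, NYC, 22, LHR, 6940, LHR, 18), (HND, NYC, 33, NRT, 4530, HND, 12), (HND, NYC, 33, NRT, 4530, LHR, 18), (HND, NYC, 40, HND, 5300, HND, 12), (HND, NYC, 40, HND, 5300, LHR, 18), (HND, NYC, 7, SEA, 3000, HND, 12), (HND, NYC, 7, SEA, 3000, LHR, 18), (HND, NYC, 8, ATL, 5440, HND, 12), (HND, NYC, 8, ATL, 5440, LHR, 18), (LHR, LA, 30, LHR, 2990, ATL, 3), (LHR, LA, 30, LHR, 2990, BOS, 23), (LHR, LA, 30, LHR, 2990, BOS, 40), (LHR, LA, 8, CDG, 7170, ATL, 3), (LHR, LA, 8, CDG, 7170, BOS, 23), (LHR, LA, 8, CDG, 7170, BOS, 40)}
Projecting to dist, city (10 duplicate(s) eliminated): {(2990, LA), (3000, NYC), (4530, NYC), (4580, NYC), (5300, NYC), (5440, NYC), (6940, NYC), (7170, LA)}

{(2990, LA), (3000, NYC), (4530, NYC), (4580, NYC), (5300, NYC), (5440, NYC), (6940, NYC), (7170, LA)}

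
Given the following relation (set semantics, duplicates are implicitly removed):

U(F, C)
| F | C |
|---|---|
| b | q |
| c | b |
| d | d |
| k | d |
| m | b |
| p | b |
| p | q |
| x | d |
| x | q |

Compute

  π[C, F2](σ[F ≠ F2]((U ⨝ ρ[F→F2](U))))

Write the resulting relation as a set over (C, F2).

{(b, c), (b, m), (b, p), (d, d), (d, k), (d, x), (q, b), (q, p), (q, x)}

ρ[F→F2]: schema becomes (F2, C); tuples unchanged.
Natural join on C: {(b, q, b), (b, q, p), (b, q, x), (c, b, c), (c, b, m), (c, b, p), (d, d, d), (d, d, k), (d, d, x), (k, d, d), (k, d, k), (k, d, x), (m, b, c), (m, b, m), (m, b, p), (p, b, c), (p, b, m), (p, b, p), (p, q, b), (p, q, p), (p, q, x), (x, d, d), (x, d, k), (x, d, x), (x, q, b), (x, q, p), (x, q, x)}
σ[F ≠ F2]: keep tuples satisfying F ≠ F2 → {(b, q, p), (b, q, x), (c, b, m), (c, b, p), (d, d, k), (d, d, x), (k, d, d), (k, d, x), (m, b, c), (m, b, p), (p, b, c), (p, b, m), (p, q, b), (p, q, x), (x, d, d), (x, d, k), (x, q, b), (x, q, p)}
Keep only column(s) C, F2 (9 duplicate(s) eliminated): {(b, c), (b, m), (b, p), (d, d), (d, k), (d, x), (q, b), (q, p), (q, x)}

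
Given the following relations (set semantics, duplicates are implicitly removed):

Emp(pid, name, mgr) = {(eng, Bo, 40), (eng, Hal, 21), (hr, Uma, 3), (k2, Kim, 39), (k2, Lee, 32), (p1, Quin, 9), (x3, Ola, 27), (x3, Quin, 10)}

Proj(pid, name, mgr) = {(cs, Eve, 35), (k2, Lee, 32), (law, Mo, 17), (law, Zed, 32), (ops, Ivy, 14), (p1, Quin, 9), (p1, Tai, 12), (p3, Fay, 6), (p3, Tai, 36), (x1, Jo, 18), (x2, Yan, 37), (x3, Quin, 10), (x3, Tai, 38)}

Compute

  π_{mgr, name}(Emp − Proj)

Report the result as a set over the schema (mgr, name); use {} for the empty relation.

Set difference of the two operands is {(eng, Bo, 40), (eng, Hal, 21), (hr, Uma, 3), (k2, Kim, 39), (x3, Ola, 27)}.
π[mgr, name]: project onto (mgr, name) → {(21, Hal), (27, Ola), (3, Uma), (39, Kim), (40, Bo)}

{(21, Hal), (27, Ola), (3, Uma), (39, Kim), (40, Bo)}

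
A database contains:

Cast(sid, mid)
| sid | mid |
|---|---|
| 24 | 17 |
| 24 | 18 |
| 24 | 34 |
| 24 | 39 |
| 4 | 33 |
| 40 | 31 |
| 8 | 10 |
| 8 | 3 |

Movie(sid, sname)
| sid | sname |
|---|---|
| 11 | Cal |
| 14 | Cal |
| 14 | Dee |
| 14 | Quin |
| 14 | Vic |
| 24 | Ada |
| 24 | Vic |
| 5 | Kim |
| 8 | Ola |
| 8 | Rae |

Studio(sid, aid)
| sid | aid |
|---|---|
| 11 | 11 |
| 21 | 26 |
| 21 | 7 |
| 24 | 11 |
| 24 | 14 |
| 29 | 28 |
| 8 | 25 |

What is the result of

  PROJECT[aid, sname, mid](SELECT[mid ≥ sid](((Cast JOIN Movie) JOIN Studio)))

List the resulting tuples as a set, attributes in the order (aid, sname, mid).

{(11, Ada, 34), (11, Ada, 39), (11, Vic, 34), (11, Vic, 39), (14, Ada, 34), (14, Ada, 39), (14, Vic, 34), (14, Vic, 39), (25, Ola, 10), (25, Rae, 10)}

Natural join on sid: {(24, 17, Ada), (24, 17, Vic), (24, 18, Ada), (24, 18, Vic), (24, 34, Ada), (24, 34, Vic), (24, 39, Ada), (24, 39, Vic), (8, 10, Ola), (8, 10, Rae), (8, 3, Ola), (8, 3, Rae)}
Natural join on sid: {(24, 17, Ada, 11), (24, 17, Ada, 14), (24, 17, Vic, 11), (24, 17, Vic, 14), (24, 18, Ada, 11), (24, 18, Ada, 14), (24, 18, Vic, 11), (24, 18, Vic, 14), (24, 34, Ada, 11), (24, 34, Ada, 14), (24, 34, Vic, 11), (24, 34, Vic, 14), (24, 39, Ada, 11), (24, 39, Ada, 14), (24, 39, Vic, 11), (24, 39, Vic, 14), (8, 10, Ola, 25), (8, 10, Rae, 25), (8, 3, Ola, 25), (8, 3, Rae, 25)}
σ[mid ≥ sid]: keep tuples satisfying mid ≥ sid → {(24, 34, Ada, 11), (24, 34, Ada, 14), (24, 34, Vic, 11), (24, 34, Vic, 14), (24, 39, Ada, 11), (24, 39, Ada, 14), (24, 39, Vic, 11), (24, 39, Vic, 14), (8, 10, Ola, 25), (8, 10, Rae, 25)}
π[aid, sname, mid]: project onto (aid, sname, mid) → {(11, Ada, 34), (11, Ada, 39), (11, Vic, 34), (11, Vic, 39), (14, Ada, 34), (14, Ada, 39), (14, Vic, 34), (14, Vic, 39), (25, Ola, 10), (25, Rae, 10)}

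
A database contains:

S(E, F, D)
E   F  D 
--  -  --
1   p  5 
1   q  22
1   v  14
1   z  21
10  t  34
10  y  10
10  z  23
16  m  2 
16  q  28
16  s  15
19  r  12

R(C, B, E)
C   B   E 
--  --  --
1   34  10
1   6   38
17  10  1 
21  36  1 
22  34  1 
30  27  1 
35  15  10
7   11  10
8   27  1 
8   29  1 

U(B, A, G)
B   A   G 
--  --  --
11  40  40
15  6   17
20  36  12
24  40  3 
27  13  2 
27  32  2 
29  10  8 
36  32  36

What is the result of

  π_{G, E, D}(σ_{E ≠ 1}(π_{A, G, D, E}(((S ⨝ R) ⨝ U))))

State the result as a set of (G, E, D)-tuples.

Natural join on E: {(1, p, 5, 17, 10), (1, p, 5, 21, 36), (1, p, 5, 22, 34), (1, p, 5, 30, 27), (1, p, 5, 8, 27), (1, p, 5, 8, 29), (1, q, 22, 17, 10), (1, q, 22, 21, 36), (1, q, 22, 22, 34), (1, q, 22, 30, 27), (1, q, 22, 8, 27), (1, q, 22, 8, 29), (1, v, 14, 17, 10), (1, v, 14, 21, 36), (1, v, 14, 22, 34), (1, v, 14, 30, 27), (1, v, 14, 8, 27), (1, v, 14, 8, 29), (1, z, 21, 17, 10), (1, z, 21, 21, 36), (1, z, 21, 22, 34), (1, z, 21, 30, 27), (1, z, 21, 8, 27), (1, z, 21, 8, 29), (10, t, 34, 1, 34), (10, t, 34, 35, 15), (10, t, 34, 7, 11), (10, y, 10, 1, 34), (10, y, 10, 35, 15), (10, y, 10, 7, 11), (10, z, 23, 1, 34), (10, z, 23, 35, 15), (10, z, 23, 7, 11)}
Natural join on B: {(1, p, 5, 21, 36, 32, 36), (1, p, 5, 30, 27, 13, 2), (1, p, 5, 30, 27, 32, 2), (1, p, 5, 8, 27, 13, 2), (1, p, 5, 8, 27, 32, 2), (1, p, 5, 8, 29, 10, 8), (1, q, 22, 21, 36, 32, 36), (1, q, 22, 30, 27, 13, 2), (1, q, 22, 30, 27, 32, 2), (1, q, 22, 8, 27, 13, 2), (1, q, 22, 8, 27, 32, 2), (1, q, 22, 8, 29, 10, 8), (1, v, 14, 21, 36, 32, 36), (1, v, 14, 30, 27, 13, 2), (1, v, 14, 30, 27, 32, 2), (1, v, 14, 8, 27, 13, 2), (1, v, 14, 8, 27, 32, 2), (1, v, 14, 8, 29, 10, 8), (1, z, 21, 21, 36, 32, 36), (1, z, 21, 30, 27, 13, 2), (1, z, 21, 30, 27, 32, 2), (1, z, 21, 8, 27, 13, 2), (1, z, 21, 8, 27, 32, 2), (1, z, 21, 8, 29, 10, 8), (10, t, 34, 35, 15, 6, 17), (10, t, 34, 7, 11, 40, 40), (10, y, 10, 35, 15, 6, 17), (10, y, 10, 7, 11, 40, 40), (10, z, 23, 35, 15, 6, 17), (10, z, 23, 7, 11, 40, 40)}
Projecting to A, G, D, E (8 duplicate(s) eliminated): {(10, 8, 14, 1), (10, 8, 21, 1), (10, 8, 22, 1), (10, 8, 5, 1), (13, 2, 14, 1), (13, 2, 21, 1), (13, 2, 22, 1), (13, 2, 5, 1), (32, 2, 14, 1), (32, 2, 21, 1), (32, 2, 22, 1), (32, 2, 5, 1), (32, 36, 14, 1), (32, 36, 21, 1), (32, 36, 22, 1), (32, 36, 5, 1), (40, 40, 10, 10), (40, 40, 23, 10), (40, 40, 34, 10), (6, 17, 10, 10), (6, 17, 23, 10), (6, 17, 34, 10)}
Apply σ_{E ≠ 1}; surviving tuples: {(40, 40, 10, 10), (40, 40, 23, 10), (40, 40, 34, 10), (6, 17, 10, 10), (6, 17, 23, 10), (6, 17, 34, 10)}
Projecting to G, E, D: {(17, 10, 10), (17, 10, 23), (17, 10, 34), (40, 10, 10), (40, 10, 23), (40, 10, 34)}

{(17, 10, 10), (17, 10, 23), (17, 10, 34), (40, 10, 10), (40, 10, 23), (40, 10, 34)}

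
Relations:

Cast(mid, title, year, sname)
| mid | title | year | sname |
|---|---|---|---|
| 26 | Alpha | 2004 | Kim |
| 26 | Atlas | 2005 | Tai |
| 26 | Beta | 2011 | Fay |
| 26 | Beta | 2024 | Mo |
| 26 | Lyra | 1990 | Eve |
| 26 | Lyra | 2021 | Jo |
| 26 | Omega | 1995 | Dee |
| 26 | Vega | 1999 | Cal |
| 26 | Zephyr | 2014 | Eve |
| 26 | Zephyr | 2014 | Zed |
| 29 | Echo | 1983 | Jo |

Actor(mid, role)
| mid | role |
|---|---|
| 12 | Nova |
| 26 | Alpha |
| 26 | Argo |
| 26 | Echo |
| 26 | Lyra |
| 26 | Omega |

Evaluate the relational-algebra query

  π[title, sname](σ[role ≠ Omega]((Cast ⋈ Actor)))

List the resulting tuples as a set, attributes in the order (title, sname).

{(Alpha, Kim), (Atlas, Tai), (Beta, Fay), (Beta, Mo), (Lyra, Eve), (Lyra, Jo), (Omega, Dee), (Vega, Cal), (Zephyr, Eve), (Zephyr, Zed)}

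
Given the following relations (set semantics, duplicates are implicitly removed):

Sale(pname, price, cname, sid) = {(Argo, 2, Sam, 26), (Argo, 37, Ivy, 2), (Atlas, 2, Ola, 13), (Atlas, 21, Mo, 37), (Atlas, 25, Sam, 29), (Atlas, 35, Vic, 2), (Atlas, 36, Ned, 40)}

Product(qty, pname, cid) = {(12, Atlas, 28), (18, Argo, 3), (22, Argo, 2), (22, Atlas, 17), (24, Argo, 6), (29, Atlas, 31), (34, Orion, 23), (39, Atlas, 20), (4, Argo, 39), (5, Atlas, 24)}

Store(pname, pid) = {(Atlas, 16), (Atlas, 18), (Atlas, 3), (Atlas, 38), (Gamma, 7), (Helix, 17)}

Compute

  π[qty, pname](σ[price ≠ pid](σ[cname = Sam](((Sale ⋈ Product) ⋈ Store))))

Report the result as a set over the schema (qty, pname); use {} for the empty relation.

{(12, Atlas), (22, Atlas), (29, Atlas), (39, Atlas), (5, Atlas)}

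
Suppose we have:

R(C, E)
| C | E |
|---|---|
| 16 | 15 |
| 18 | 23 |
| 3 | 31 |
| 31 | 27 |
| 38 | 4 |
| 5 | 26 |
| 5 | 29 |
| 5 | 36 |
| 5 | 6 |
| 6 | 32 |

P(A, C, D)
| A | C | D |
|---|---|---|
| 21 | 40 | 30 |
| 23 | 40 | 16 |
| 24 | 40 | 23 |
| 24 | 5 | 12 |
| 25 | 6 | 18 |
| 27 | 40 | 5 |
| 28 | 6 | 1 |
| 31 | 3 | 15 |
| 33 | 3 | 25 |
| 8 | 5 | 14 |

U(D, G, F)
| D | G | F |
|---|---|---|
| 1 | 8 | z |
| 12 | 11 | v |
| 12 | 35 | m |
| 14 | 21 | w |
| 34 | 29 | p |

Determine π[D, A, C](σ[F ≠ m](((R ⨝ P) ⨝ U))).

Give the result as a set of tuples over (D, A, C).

{(1, 28, 6), (12, 24, 5), (14, 8, 5)}

Natural join on C: {(3, 31, 31, 15), (3, 31, 33, 25), (5, 26, 24, 12), (5, 26, 8, 14), (5, 29, 24, 12), (5, 29, 8, 14), (5, 36, 24, 12), (5, 36, 8, 14), (5, 6, 24, 12), (5, 6, 8, 14), (6, 32, 25, 18), (6, 32, 28, 1)}
Natural join on D: {(5, 26, 24, 12, 11, v), (5, 26, 24, 12, 35, m), (5, 26, 8, 14, 21, w), (5, 29, 24, 12, 11, v), (5, 29, 24, 12, 35, m), (5, 29, 8, 14, 21, w), (5, 36, 24, 12, 11, v), (5, 36, 24, 12, 35, m), (5, 36, 8, 14, 21, w), (5, 6, 24, 12, 11, v), (5, 6, 24, 12, 35, m), (5, 6, 8, 14, 21, w), (6, 32, 28, 1, 8, z)}
σ[F ≠ m]: keep tuples satisfying F ≠ m → {(5, 26, 24, 12, 11, v), (5, 26, 8, 14, 21, w), (5, 29, 24, 12, 11, v), (5, 29, 8, 14, 21, w), (5, 36, 24, 12, 11, v), (5, 36, 8, 14, 21, w), (5, 6, 24, 12, 11, v), (5, 6, 8, 14, 21, w), (6, 32, 28, 1, 8, z)}
π_{D, A, C} gives {(1, 28, 6), (12, 24, 5), (14, 8, 5)} (6 duplicate(s) eliminated).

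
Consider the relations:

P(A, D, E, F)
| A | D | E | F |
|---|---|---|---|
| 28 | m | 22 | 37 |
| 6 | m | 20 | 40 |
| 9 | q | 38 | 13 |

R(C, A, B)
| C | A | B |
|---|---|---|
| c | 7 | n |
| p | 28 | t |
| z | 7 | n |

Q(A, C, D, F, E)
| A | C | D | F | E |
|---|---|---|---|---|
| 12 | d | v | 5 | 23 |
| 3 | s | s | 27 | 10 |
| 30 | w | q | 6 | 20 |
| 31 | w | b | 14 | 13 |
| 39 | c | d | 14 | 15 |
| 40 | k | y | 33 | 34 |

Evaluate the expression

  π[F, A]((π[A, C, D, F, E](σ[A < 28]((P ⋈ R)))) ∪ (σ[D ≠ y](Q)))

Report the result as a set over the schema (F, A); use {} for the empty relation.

{(14, 31), (14, 39), (27, 3), (5, 12), (6, 30)}

P ⋈ R (natural join on A): {(28, m, 22, 37, p, t)}
Apply σ_{A < 28}; surviving tuples: {}
Keep only column(s) A, C, D, F, E: {}
Apply σ_{D ≠ y}; surviving tuples: {(12, d, v, 5, 23), (3, s, s, 27, 10), (30, w, q, 6, 20), (31, w, b, 14, 13), (39, c, d, 14, 15)}
Set union of the two operands is {(12, d, v, 5, 23), (3, s, s, 27, 10), (30, w, q, 6, 20), (31, w, b, 14, 13), (39, c, d, 14, 15)}.
Keep only column(s) F, A: {(14, 31), (14, 39), (27, 3), (5, 12), (6, 30)}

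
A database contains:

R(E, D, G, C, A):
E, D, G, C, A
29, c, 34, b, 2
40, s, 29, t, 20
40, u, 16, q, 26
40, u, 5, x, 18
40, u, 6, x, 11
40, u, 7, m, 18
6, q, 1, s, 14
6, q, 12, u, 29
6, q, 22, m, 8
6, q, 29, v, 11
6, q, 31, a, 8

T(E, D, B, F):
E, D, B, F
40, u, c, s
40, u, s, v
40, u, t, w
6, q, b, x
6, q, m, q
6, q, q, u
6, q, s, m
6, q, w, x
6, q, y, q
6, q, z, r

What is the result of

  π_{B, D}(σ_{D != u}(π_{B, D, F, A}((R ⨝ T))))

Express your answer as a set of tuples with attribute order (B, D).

{(b, q), (m, q), (q, q), (s, q), (w, q), (y, q), (z, q)}

Natural join on E, D: {(40, u, 16, q, 26, c, s), (40, u, 16, q, 26, s, v), (40, u, 16, q, 26, t, w), (40, u, 5, x, 18, c, s), (40, u, 5, x, 18, s, v), (40, u, 5, x, 18, t, w), (40, u, 6, x, 11, c, s), (40, u, 6, x, 11, s, v), (40, u, 6, x, 11, t, w), (40, u, 7, m, 18, c, s), (40, u, 7, m, 18, s, v), (40, u, 7, m, 18, t, w), (6, q, 1, s, 14, b, x), (6, q, 1, s, 14, m, q), (6, q, 1, s, 14, q, u), (6, q, 1, s, 14, s, m), (6, q, 1, s, 14, w, x), (6, q, 1, s, 14, y, q), (6, q, 1, s, 14, z, r), (6, q, 12, u, 29, b, x), (6, q, 12, u, 29, m, q), (6, q, 12, u, 29, q, u), (6, q, 12, u, 29, s, m), (6, q, 12, u, 29, w, x), (6, q, 12, u, 29, y, q), (6, q, 12, u, 29, z, r), (6, q, 22, m, 8, b, x), (6, q, 22, m, 8, m, q), (6, q, 22, m, 8, q, u), (6, q, 22, m, 8, s, m), (6, q, 22, m, 8, w, x), (6, q, 22, m, 8, y, q), (6, q, 22, m, 8, z, r), (6, q, 29, v, 11, b, x), (6, q, 29, v, 11, m, q), (6, q, 29, v, 11, q, u), (6, q, 29, v, 11, s, m), (6, q, 29, v, 11, w, x), (6, q, 29, v, 11, y, q), (6, q, 29, v, 11, z, r), (6, q, 31, a, 8, b, x), (6, q, 31, a, 8, m, q), (6, q, 31, a, 8, q, u), (6, q, 31, a, 8, s, m), (6, q, 31, a, 8, w, x), (6, q, 31, a, 8, y, q), (6, q, 31, a, 8, z, r)}
Projecting to B, D, F, A (10 duplicate(s) eliminated): {(b, q, x, 11), (b, q, x, 14), (b, q, x, 29), (b, q, x, 8), (c, u, s, 11), (c, u, s, 18), (c, u, s, 26), (m, q, q, 11), (m, q, q, 14), (m, q, q, 29), (m, q, q, 8), (q, q, u, 11), (q, q, u, 14), (q, q, u, 29), (q, q, u, 8), (s, q, m, 11), (s, q, m, 14), (s, q, m, 29), (s, q, m, 8), (s, u, v, 11), (s, u, v, 18), (s, u, v, 26), (t, u, w, 11), (t, u, w, 18), (t, u, w, 26), (w, q, x, 11), (w, q, x, 14), (w, q, x, 29), (w, q, x, 8), (y, q, q, 11), (y, q, q, 14), (y, q, q, 29), (y, q, q, 8), (z, q, r, 11), (z, q, r, 14), (z, q, r, 29), (z, q, r, 8)}
Filtering on D != u leaves {(b, q, x, 11), (b, q, x, 14), (b, q, x, 29), (b, q, x, 8), (m, q, q, 11), (m, q, q, 14), (m, q, q, 29), (m, q, q, 8), (q, q, u, 11), (q, q, u, 14), (q, q, u, 29), (q, q, u, 8), (s, q, m, 11), (s, q, m, 14), (s, q, m, 29), (s, q, m, 8), (w, q, x, 11), (w, q, x, 14), (w, q, x, 29), (w, q, x, 8), (y, q, q, 11), (y, q, q, 14), (y, q, q, 29), (y, q, q, 8), (z, q, r, 11), (z, q, r, 14), (z, q, r, 29), (z, q, r, 8)}.
Projecting to B, D (21 duplicate(s) eliminated): {(b, q), (m, q), (q, q), (s, q), (w, q), (y, q), (z, q)}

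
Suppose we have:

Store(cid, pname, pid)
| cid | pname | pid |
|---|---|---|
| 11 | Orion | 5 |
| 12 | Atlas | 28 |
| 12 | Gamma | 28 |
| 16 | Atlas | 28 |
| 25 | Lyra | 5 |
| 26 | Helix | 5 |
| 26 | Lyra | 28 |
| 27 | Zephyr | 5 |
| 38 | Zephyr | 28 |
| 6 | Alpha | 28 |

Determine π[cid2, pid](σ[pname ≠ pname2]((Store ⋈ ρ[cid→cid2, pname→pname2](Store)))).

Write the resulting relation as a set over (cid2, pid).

{(11, 5), (12, 28), (16, 28), (25, 5), (26, 28), (26, 5), (27, 5), (38, 28), (6, 28)}

ρ[cid→cid2, pname→pname2]: schema becomes (cid2, pname2, pid); tuples unchanged.
Natural join on pid: {(11, Orion, 5, 11, Orion), (11, Orion, 5, 25, Lyra), (11, Orion, 5, 26, Helix), (11, Orion, 5, 27, Zephyr), (12, Atlas, 28, 12, Atlas), (12, Atlas, 28, 12, Gamma), (12, Atlas, 28, 16, Atlas), (12, Atlas, 28, 26, Lyra), (12, Atlas, 28, 38, Zephyr), (12, Atlas, 28, 6, Alpha), (12, Gamma, 28, 12, Atlas), (12, Gamma, 28, 12, Gamma), (12, Gamma, 28, 16, Atlas), (12, Gamma, 28, 26, Lyra), (12, Gamma, 28, 38, Zephyr), (12, Gamma, 28, 6, Alpha), (16, Atlas, 28, 12, Atlas), (16, Atlas, 28, 12, Gamma), (16, Atlas, 28, 16, Atlas), (16, Atlas, 28, 26, Lyra), (16, Atlas, 28, 38, Zephyr), (16, Atlas, 28, 6, Alpha), (25, Lyra, 5, 11, Orion), (25, Lyra, 5, 25, Lyra), (25, Lyra, 5, 26, Helix), (25, Lyra, 5, 27, Zephyr), (26, Helix, 5, 11, Orion), (26, Helix, 5, 25, Lyra), (26, Helix, 5, 26, Helix), (26, Helix, 5, 27, Zephyr), (26, Lyra, 28, 12, Atlas), (26, Lyra, 28, 12, Gamma), (26, Lyra, 28, 16, Atlas), (26, Lyra, 28, 26, Lyra), (26, Lyra, 28, 38, Zephyr), (26, Lyra, 28, 6, Alpha), (27, Zephyr, 5, 11, Orion), (27, Zephyr, 5, 25, Lyra), (27, Zephyr, 5, 26, Helix), (27, Zephyr, 5, 27, Zephyr), (38, Zephyr, 28, 12, Atlas), (38, Zephyr, 28, 12, Gamma), (38, Zephyr, 28, 16, Atlas), (38, Zephyr, 28, 26, Lyra), (38, Zephyr, 28, 38, Zephyr), (38, Zephyr, 28, 6, Alpha), (6, Alpha, 28, 12, Atlas), (6, Alpha, 28, 12, Gamma), (6, Alpha, 28, 16, Atlas), (6, Alpha, 28, 26, Lyra), (6, Alpha, 28, 38, Zephyr), (6, Alpha, 28, 6, Alpha)}
Apply σ_{pname ≠ pname2}; surviving tuples: {(11, Orion, 5, 25, Lyra), (11, Orion, 5, 26, Helix), (11, Orion, 5, 27, Zephyr), (12, Atlas, 28, 12, Gamma), (12, Atlas, 28, 26, Lyra), (12, Atlas, 28, 38, Zephyr), (12, Atlas, 28, 6, Alpha), (12, Gamma, 28, 12, Atlas), (12, Gamma, 28, 16, Atlas), (12, Gamma, 28, 26, Lyra), (12, Gamma, 28, 38, Zephyr), (12, Gamma, 28, 6, Alpha), (16, Atlas, 28, 12, Gamma), (16, Atlas, 28, 26, Lyra), (16, Atlas, 28, 38, Zephyr), (16, Atlas, 28, 6, Alpha), (25, Lyra, 5, 11, Orion), (25, Lyra, 5, 26, Helix), (25, Lyra, 5, 27, Zephyr), (26, Helix, 5, 11, Orion), (26, Helix, 5, 25, Lyra), (26, Helix, 5, 27, Zephyr), (26, Lyra, 28, 12, Atlas), (26, Lyra, 28, 12, Gamma), (26, Lyra, 28, 16, Atlas), (26, Lyra, 28, 38, Zephyr), (26, Lyra, 28, 6, Alpha), (27, Zephyr, 5, 11, Orion), (27, Zephyr, 5, 25, Lyra), (27, Zephyr, 5, 26, Helix), (38, Zephyr, 28, 12, Atlas), (38, Zephyr, 28, 12, Gamma), (38, Zephyr, 28, 16, Atlas), (38, Zephyr, 28, 26, Lyra), (38, Zephyr, 28, 6, Alpha), (6, Alpha, 28, 12, Atlas), (6, Alpha, 28, 12, Gamma), (6, Alpha, 28, 16, Atlas), (6, Alpha, 28, 26, Lyra), (6, Alpha, 28, 38, Zephyr)}
Projecting to cid2, pid (31 duplicate(s) eliminated): {(11, 5), (12, 28), (16, 28), (25, 5), (26, 28), (26, 5), (27, 5), (38, 28), (6, 28)}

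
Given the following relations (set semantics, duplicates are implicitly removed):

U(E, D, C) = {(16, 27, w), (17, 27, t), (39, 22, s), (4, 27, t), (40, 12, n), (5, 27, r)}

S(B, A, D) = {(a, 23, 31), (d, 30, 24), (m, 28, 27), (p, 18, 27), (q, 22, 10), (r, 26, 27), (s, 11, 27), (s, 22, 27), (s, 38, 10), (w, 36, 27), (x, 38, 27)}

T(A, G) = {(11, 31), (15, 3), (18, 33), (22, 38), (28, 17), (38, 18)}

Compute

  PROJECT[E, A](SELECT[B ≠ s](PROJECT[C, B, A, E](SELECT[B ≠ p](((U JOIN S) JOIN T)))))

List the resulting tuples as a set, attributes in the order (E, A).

Joining U and S on D yields {(16, 27, w, m, 28), (16, 27, w, p, 18), (16, 27, w, r, 26), (16, 27, w, s, 11), (16, 27, w, s, 22), (16, 27, w, w, 36), (16, 27, w, x, 38), (17, 27, t, m, 28), (17, 27, t, p, 18), (17, 27, t, r, 26), (17, 27, t, s, 11), (17, 27, t, s, 22), (17, 27, t, w, 36), (17, 27, t, x, 38), (4, 27, t, m, 28), (4, 27, t, p, 18), (4, 27, t, r, 26), (4, 27, t, s, 11), (4, 27, t, s, 22), (4, 27, t, w, 36), (4, 27, t, x, 38), (5, 27, r, m, 28), (5, 27, r, p, 18), (5, 27, r, r, 26), (5, 27, r, s, 11), (5, 27, r, s, 22), (5, 27, r, w, 36), (5, 27, r, x, 38)}.
Joining (U JOIN S) and T on A yields {(16, 27, w, m, 28, 17), (16, 27, w, p, 18, 33), (16, 27, w, s, 11, 31), (16, 27, w, s, 22, 38), (16, 27, w, x, 38, 18), (17, 27, t, m, 28, 17), (17, 27, t, p, 18, 33), (17, 27, t, s, 11, 31), (17, 27, t, s, 22, 38), (17, 27, t, x, 38, 18), (4, 27, t, m, 28, 17), (4, 27, t, p, 18, 33), (4, 27, t, s, 11, 31), (4, 27, t, s, 22, 38), (4, 27, t, x, 38, 18), (5, 27, r, m, 28, 17), (5, 27, r, p, 18, 33), (5, 27, r, s, 11, 31), (5, 27, r, s, 22, 38), (5, 27, r, x, 38, 18)}.
Filtering on B ≠ p leaves {(16, 27, w, m, 28, 17), (16, 27, w, s, 11, 31), (16, 27, w, s, 22, 38), (16, 27, w, x, 38, 18), (17, 27, t, m, 28, 17), (17, 27, t, s, 11, 31), (17, 27, t, s, 22, 38), (17, 27, t, x, 38, 18), (4, 27, t, m, 28, 17), (4, 27, t, s, 11, 31), (4, 27, t, s, 22, 38), (4, 27, t, x, 38, 18), (5, 27, r, m, 28, 17), (5, 27, r, s, 11, 31), (5, 27, r, s, 22, 38), (5, 27, r, x, 38, 18)}.
Keep only column(s) C, B, A, E: {(r, m, 28, 5), (r, s, 11, 5), (r, s, 22, 5), (r, x, 38, 5), (t, m, 28, 17), (t, m, 28, 4), (t, s, 11, 17), (t, s, 11, 4), (t, s, 22, 17), (t, s, 22, 4), (t, x, 38, 17), (t, x, 38, 4), (w, m, 28, 16), (w, s, 11, 16), (w, s, 22, 16), (w, x, 38, 16)}
Filtering on B ≠ s leaves {(r, m, 28, 5), (r, x, 38, 5), (t, m, 28, 17), (t, m, 28, 4), (t, x, 38, 17), (t, x, 38, 4), (w, m, 28, 16), (w, x, 38, 16)}.
Keep only column(s) E, A: {(16, 28), (16, 38), (17, 28), (17, 38), (4, 28), (4, 38), (5, 28), (5, 38)}

{(16, 28), (16, 38), (17, 28), (17, 38), (4, 28), (4, 38), (5, 28), (5, 38)}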